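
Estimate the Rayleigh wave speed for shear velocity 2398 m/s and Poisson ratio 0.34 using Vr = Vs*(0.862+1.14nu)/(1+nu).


Numerator factor = 0.862 + 1.14*0.34 = 1.2496
Denominator = 1 + 0.34 = 1.34
Vr = 2398 * 1.2496 / 1.34 = 2236.22 m/s

2236.22


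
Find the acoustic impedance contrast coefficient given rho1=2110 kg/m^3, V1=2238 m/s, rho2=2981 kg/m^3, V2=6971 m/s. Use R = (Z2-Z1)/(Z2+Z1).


Z1 = 2110 * 2238 = 4722180
Z2 = 2981 * 6971 = 20780551
R = (20780551 - 4722180) / (20780551 + 4722180) = 16058371 / 25502731 = 0.6297

0.6297


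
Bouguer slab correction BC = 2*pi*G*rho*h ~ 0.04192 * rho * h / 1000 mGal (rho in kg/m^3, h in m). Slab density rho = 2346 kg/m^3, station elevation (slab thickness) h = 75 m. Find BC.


BC = 0.04192 * rho * h / 1000
= 0.04192 * 2346 * 75 / 1000
= 7.3758 mGal

7.3758


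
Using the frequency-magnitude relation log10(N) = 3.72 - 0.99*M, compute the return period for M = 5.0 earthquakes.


log10(N) = 3.72 - 0.99*5.0 = -1.23
N = 10^-1.23 = 0.058884
T = 1/N = 1/0.058884 = 16.9824 years

16.9824


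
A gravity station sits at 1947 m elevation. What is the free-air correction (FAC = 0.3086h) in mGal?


FAC = 0.3086 * h
= 0.3086 * 1947
= 600.8442 mGal

600.8442


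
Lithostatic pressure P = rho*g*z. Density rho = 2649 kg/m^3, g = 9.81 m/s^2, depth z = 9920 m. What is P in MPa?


P = rho * g * z / 1e6
= 2649 * 9.81 * 9920 / 1e6
= 257787964.8 / 1e6
= 257.788 MPa

257.788


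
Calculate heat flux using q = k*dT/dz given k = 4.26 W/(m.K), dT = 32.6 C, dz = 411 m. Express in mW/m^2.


q = k * dT / dz * 1000
= 4.26 * 32.6 / 411 * 1000
= 0.337898 * 1000
= 337.8978 mW/m^2

337.8978


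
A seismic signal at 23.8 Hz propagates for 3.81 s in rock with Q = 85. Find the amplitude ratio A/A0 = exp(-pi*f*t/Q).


pi*f*t/Q = pi*23.8*3.81/85 = 3.351451
A/A0 = exp(-3.351451) = 0.035033

0.035033


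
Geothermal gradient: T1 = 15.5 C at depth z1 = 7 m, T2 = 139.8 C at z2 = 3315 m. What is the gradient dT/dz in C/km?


dT = 139.8 - 15.5 = 124.3 C
dz = 3315 - 7 = 3308 m
gradient = dT/dz * 1000 = 124.3/3308 * 1000 = 37.5756 C/km

37.5756


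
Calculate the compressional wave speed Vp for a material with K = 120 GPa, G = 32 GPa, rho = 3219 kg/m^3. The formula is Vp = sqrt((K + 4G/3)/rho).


First compute the effective modulus:
K + 4G/3 = 120e9 + 4*32e9/3 = 162666666666.67 Pa
Then divide by density:
162666666666.67 / 3219 = 50533291.9126 Pa/(kg/m^3)
Take the square root:
Vp = sqrt(50533291.9126) = 7108.68 m/s

7108.68


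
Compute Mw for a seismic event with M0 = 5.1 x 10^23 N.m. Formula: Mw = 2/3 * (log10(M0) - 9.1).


log10(M0) = log10(5.1 x 10^23) = 23.7076
Mw = 2/3 * (23.7076 - 9.1)
= 2/3 * 14.6076
= 9.74

9.74


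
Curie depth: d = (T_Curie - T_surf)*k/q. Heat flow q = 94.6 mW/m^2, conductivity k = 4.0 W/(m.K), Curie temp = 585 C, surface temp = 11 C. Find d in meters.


T_Curie - T_surf = 585 - 11 = 574 C
Convert q to W/m^2: 94.6 mW/m^2 = 0.0946 W/m^2
d = 574 * 4.0 / 0.0946 = 24270.61 m

24270.61


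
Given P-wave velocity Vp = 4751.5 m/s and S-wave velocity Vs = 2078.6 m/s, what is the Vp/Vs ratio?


Vp/Vs = 4751.5 / 2078.6
= 2.2859

2.2859


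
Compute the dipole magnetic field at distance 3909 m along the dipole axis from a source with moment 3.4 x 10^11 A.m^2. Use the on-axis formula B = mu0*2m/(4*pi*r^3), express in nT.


m = 3.4 x 10^11 = 340000000000 A.m^2
2m = 680000000000 A.m^2
r^3 = 3909^3 = 59730618429
B = (4pi*10^-7) * 680000000000 / (4*pi * 59730618429) * 1e9
= 854513.201776 / 750597088203.69 * 1e9
= 1138.4446 nT

1138.4446


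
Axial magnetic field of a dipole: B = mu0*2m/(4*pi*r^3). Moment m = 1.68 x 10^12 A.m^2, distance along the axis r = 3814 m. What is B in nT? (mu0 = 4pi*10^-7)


m = 1.68 x 10^12 = 1680000000000 A.m^2
2m = 3360000000000 A.m^2
r^3 = 3814^3 = 55480717144
B = (4pi*10^-7) * 3360000000000 / (4*pi * 55480717144) * 1e9
= 4222300.526425 / 697191253581.93 * 1e9
= 6056.1582 nT

6056.1582


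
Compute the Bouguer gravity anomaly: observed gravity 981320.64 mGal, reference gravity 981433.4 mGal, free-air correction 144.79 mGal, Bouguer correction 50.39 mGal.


BA = g_obs - g_ref + FAC - BC
= 981320.64 - 981433.4 + 144.79 - 50.39
= -18.36 mGal

-18.36


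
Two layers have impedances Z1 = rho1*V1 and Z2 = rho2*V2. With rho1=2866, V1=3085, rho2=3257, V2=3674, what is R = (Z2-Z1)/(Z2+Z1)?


Z1 = 2866 * 3085 = 8841610
Z2 = 3257 * 3674 = 11966218
R = (11966218 - 8841610) / (11966218 + 8841610) = 3124608 / 20807828 = 0.1502

0.1502


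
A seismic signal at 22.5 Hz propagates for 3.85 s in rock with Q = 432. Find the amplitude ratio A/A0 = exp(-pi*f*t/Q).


pi*f*t/Q = pi*22.5*3.85/432 = 0.629955
A/A0 = exp(-0.629955) = 0.532616

0.532616


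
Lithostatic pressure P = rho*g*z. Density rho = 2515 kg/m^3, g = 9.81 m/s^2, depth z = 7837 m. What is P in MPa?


P = rho * g * z / 1e6
= 2515 * 9.81 * 7837 / 1e6
= 193355639.55 / 1e6
= 193.3556 MPa

193.3556


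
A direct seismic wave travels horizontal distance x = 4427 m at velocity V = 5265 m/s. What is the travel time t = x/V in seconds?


t = x / V
= 4427 / 5265
= 0.8408 s

0.8408


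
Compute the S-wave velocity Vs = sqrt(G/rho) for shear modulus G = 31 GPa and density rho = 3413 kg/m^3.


Convert G to Pa: G = 31e9 Pa
Compute G/rho = 31e9 / 3413 = 9082918.2537
Vs = sqrt(9082918.2537) = 3013.79 m/s

3013.79


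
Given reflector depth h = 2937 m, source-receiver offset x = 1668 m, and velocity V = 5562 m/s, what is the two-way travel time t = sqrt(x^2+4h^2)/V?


x^2 + 4h^2 = 1668^2 + 4*2937^2 = 2782224 + 34503876 = 37286100
sqrt(37286100) = 6106.2345
t = 6106.2345 / 5562 = 1.0978 s

1.0978


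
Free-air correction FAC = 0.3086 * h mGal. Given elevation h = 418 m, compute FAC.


FAC = 0.3086 * h
= 0.3086 * 418
= 128.9948 mGal

128.9948


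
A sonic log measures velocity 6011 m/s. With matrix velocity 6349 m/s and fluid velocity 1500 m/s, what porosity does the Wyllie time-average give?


1/V - 1/Vm = 1/6011 - 1/6349 = 8.86e-06
1/Vf - 1/Vm = 1/1500 - 1/6349 = 0.00050916
phi = 8.86e-06 / 0.00050916 = 0.0174

0.0174


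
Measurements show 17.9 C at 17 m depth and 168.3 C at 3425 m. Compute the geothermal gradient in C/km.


dT = 168.3 - 17.9 = 150.4 C
dz = 3425 - 17 = 3408 m
gradient = dT/dz * 1000 = 150.4/3408 * 1000 = 44.1315 C/km

44.1315


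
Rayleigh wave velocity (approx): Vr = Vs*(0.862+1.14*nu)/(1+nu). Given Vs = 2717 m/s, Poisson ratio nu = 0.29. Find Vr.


Numerator factor = 0.862 + 1.14*0.29 = 1.1926
Denominator = 1 + 0.29 = 1.29
Vr = 2717 * 1.1926 / 1.29 = 2511.86 m/s

2511.86


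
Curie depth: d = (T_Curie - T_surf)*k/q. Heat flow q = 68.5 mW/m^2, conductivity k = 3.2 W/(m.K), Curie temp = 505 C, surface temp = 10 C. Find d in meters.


T_Curie - T_surf = 505 - 10 = 495 C
Convert q to W/m^2: 68.5 mW/m^2 = 0.0685 W/m^2
d = 495 * 3.2 / 0.0685 = 23124.09 m

23124.09


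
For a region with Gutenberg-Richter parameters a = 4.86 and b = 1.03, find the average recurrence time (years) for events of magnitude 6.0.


log10(N) = 4.86 - 1.03*6.0 = -1.32
N = 10^-1.32 = 0.047863
T = 1/N = 1/0.047863 = 20.893 years

20.893


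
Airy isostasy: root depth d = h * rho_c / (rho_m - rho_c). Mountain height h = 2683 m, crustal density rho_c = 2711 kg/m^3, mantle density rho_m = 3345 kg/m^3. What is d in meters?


rho_m - rho_c = 3345 - 2711 = 634
d = 2683 * 2711 / 634
= 7273613 / 634
= 11472.58 m

11472.58


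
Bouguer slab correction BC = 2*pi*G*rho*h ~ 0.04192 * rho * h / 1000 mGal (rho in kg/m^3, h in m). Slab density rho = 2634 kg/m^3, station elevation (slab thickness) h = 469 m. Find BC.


BC = 0.04192 * rho * h / 1000
= 0.04192 * 2634 * 469 / 1000
= 51.7857 mGal

51.7857


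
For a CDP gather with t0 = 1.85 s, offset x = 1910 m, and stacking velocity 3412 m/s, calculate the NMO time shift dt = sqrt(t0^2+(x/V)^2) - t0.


x/Vnmo = 1910/3412 = 0.559789
(x/Vnmo)^2 = 0.313364
t0^2 = 3.4225
sqrt(3.4225 + 0.313364) = 1.932838
dt = 1.932838 - 1.85 = 0.082838

0.082838


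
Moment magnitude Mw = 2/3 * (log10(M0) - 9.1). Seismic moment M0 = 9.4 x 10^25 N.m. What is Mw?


log10(M0) = log10(9.4 x 10^25) = 25.9731
Mw = 2/3 * (25.9731 - 9.1)
= 2/3 * 16.8731
= 11.25

11.25


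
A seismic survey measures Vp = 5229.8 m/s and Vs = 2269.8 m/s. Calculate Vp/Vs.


Vp/Vs = 5229.8 / 2269.8
= 2.3041

2.3041


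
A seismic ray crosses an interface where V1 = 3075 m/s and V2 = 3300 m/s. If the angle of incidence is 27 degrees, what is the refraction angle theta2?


sin(theta1) = sin(27 deg) = 0.45399
sin(theta2) = V2/V1 * sin(theta1) = 3300/3075 * 0.45399 = 0.487209
theta2 = arcsin(0.487209) = 29.1573 degrees

29.1573


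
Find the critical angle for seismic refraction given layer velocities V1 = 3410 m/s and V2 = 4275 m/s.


V1/V2 = 3410/4275 = 0.797661
theta_c = arcsin(0.797661) = 52.9073 degrees

52.9073


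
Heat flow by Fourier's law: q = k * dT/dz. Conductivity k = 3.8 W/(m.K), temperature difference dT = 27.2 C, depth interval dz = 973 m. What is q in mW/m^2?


q = k * dT / dz * 1000
= 3.8 * 27.2 / 973 * 1000
= 0.106228 * 1000
= 106.2282 mW/m^2

106.2282


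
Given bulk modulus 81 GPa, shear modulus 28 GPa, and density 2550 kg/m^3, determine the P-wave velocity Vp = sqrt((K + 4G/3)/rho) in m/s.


First compute the effective modulus:
K + 4G/3 = 81e9 + 4*28e9/3 = 118333333333.33 Pa
Then divide by density:
118333333333.33 / 2550 = 46405228.7582 Pa/(kg/m^3)
Take the square root:
Vp = sqrt(46405228.7582) = 6812.14 m/s

6812.14


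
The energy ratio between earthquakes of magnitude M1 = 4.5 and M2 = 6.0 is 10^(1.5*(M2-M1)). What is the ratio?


M2 - M1 = 6.0 - 4.5 = 1.5
1.5 * 1.5 = 2.25
ratio = 10^2.25 = 177.83

177.83


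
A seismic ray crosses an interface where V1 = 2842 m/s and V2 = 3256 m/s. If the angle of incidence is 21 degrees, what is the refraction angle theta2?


sin(theta1) = sin(21 deg) = 0.358368
sin(theta2) = V2/V1 * sin(theta1) = 3256/2842 * 0.358368 = 0.410572
theta2 = arcsin(0.410572) = 24.2408 degrees

24.2408


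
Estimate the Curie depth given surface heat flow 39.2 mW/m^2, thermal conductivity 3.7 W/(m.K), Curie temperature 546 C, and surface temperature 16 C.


T_Curie - T_surf = 546 - 16 = 530 C
Convert q to W/m^2: 39.2 mW/m^2 = 0.0392 W/m^2
d = 530 * 3.7 / 0.0392 = 50025.51 m

50025.51


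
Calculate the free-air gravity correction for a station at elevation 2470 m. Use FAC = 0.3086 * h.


FAC = 0.3086 * h
= 0.3086 * 2470
= 762.242 mGal

762.242


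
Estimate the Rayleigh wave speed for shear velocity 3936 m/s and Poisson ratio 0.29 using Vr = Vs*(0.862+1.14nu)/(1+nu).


Numerator factor = 0.862 + 1.14*0.29 = 1.1926
Denominator = 1 + 0.29 = 1.29
Vr = 3936 * 1.1926 / 1.29 = 3638.82 m/s

3638.82


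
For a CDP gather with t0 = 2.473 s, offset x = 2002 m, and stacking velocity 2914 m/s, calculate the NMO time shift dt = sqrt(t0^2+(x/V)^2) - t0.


x/Vnmo = 2002/2914 = 0.687028
(x/Vnmo)^2 = 0.472008
t0^2 = 6.115729
sqrt(6.115729 + 0.472008) = 2.566659
dt = 2.566659 - 2.473 = 0.093659

0.093659


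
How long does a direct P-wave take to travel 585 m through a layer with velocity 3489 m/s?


t = x / V
= 585 / 3489
= 0.1677 s

0.1677


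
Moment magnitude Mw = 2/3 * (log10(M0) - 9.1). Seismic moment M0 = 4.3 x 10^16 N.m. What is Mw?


log10(M0) = log10(4.3 x 10^16) = 16.6335
Mw = 2/3 * (16.6335 - 9.1)
= 2/3 * 7.5335
= 5.02

5.02


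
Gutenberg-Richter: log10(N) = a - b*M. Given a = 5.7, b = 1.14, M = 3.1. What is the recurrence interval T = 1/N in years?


log10(N) = 5.7 - 1.14*3.1 = 2.166
N = 10^2.166 = 146.554784
T = 1/N = 1/146.554784 = 0.0068 years

0.0068


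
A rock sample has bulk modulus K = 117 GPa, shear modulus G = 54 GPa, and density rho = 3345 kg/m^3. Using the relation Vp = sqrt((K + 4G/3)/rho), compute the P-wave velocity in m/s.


First compute the effective modulus:
K + 4G/3 = 117e9 + 4*54e9/3 = 189000000000.0 Pa
Then divide by density:
189000000000.0 / 3345 = 56502242.1525 Pa/(kg/m^3)
Take the square root:
Vp = sqrt(56502242.1525) = 7516.8 m/s

7516.8


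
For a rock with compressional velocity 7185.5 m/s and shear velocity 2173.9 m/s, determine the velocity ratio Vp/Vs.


Vp/Vs = 7185.5 / 2173.9
= 3.3053

3.3053


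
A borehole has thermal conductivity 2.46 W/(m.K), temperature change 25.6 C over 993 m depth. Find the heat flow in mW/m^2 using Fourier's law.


q = k * dT / dz * 1000
= 2.46 * 25.6 / 993 * 1000
= 0.06342 * 1000
= 63.4199 mW/m^2

63.4199


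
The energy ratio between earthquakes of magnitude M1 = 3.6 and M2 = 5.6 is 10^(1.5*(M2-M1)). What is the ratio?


M2 - M1 = 5.6 - 3.6 = 2.0
1.5 * 2.0 = 3.0
ratio = 10^3.0 = 1000.0

1000.0


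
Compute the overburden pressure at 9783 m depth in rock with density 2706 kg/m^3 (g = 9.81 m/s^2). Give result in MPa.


P = rho * g * z / 1e6
= 2706 * 9.81 * 9783 / 1e6
= 259698148.38 / 1e6
= 259.6981 MPa

259.6981


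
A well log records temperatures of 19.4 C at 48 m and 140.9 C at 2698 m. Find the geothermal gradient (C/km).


dT = 140.9 - 19.4 = 121.5 C
dz = 2698 - 48 = 2650 m
gradient = dT/dz * 1000 = 121.5/2650 * 1000 = 45.8491 C/km

45.8491


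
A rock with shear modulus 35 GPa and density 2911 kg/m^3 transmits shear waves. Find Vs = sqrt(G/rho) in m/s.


Convert G to Pa: G = 35e9 Pa
Compute G/rho = 35e9 / 2911 = 12023359.6702
Vs = sqrt(12023359.6702) = 3467.47 m/s

3467.47


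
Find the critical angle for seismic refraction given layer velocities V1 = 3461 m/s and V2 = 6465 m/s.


V1/V2 = 3461/6465 = 0.535344
theta_c = arcsin(0.535344) = 32.3673 degrees

32.3673


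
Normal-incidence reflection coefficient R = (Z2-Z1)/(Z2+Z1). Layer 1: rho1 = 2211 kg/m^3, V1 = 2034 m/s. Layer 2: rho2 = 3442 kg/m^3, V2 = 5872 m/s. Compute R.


Z1 = 2211 * 2034 = 4497174
Z2 = 3442 * 5872 = 20211424
R = (20211424 - 4497174) / (20211424 + 4497174) = 15714250 / 24708598 = 0.636

0.636


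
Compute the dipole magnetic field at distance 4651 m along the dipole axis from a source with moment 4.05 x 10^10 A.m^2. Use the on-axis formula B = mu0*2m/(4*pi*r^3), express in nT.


m = 4.05 x 10^10 = 40500000000 A.m^2
2m = 81000000000 A.m^2
r^3 = 4651^3 = 100609506451
B = (4pi*10^-7) * 81000000000 / (4*pi * 100609506451) * 1e9
= 101787.601976 / 1264296345391.03 * 1e9
= 80.5093 nT

80.5093


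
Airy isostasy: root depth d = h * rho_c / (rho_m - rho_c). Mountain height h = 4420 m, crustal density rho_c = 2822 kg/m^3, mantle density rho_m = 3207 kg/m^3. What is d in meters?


rho_m - rho_c = 3207 - 2822 = 385
d = 4420 * 2822 / 385
= 12473240 / 385
= 32398.03 m

32398.03


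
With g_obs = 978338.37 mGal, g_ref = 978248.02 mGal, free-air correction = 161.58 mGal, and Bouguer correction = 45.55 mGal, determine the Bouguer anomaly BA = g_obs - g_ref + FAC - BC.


BA = g_obs - g_ref + FAC - BC
= 978338.37 - 978248.02 + 161.58 - 45.55
= 206.38 mGal

206.38


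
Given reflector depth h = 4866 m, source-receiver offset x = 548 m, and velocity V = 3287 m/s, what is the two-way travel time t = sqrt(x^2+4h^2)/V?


x^2 + 4h^2 = 548^2 + 4*4866^2 = 300304 + 94711824 = 95012128
sqrt(95012128) = 9747.4165
t = 9747.4165 / 3287 = 2.9654 s

2.9654


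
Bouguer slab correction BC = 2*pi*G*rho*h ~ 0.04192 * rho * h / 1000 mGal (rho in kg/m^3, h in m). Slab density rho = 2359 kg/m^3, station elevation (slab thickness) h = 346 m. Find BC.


BC = 0.04192 * rho * h / 1000
= 0.04192 * 2359 * 346 / 1000
= 34.2157 mGal

34.2157


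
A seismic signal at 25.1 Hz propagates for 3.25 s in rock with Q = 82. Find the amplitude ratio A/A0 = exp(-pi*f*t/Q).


pi*f*t/Q = pi*25.1*3.25/82 = 3.12531
A/A0 = exp(-3.12531) = 0.043923

0.043923


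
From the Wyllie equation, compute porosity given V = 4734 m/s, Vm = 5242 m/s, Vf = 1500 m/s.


1/V - 1/Vm = 1/4734 - 1/5242 = 2.047e-05
1/Vf - 1/Vm = 1/1500 - 1/5242 = 0.0004759
phi = 2.047e-05 / 0.0004759 = 0.043

0.043


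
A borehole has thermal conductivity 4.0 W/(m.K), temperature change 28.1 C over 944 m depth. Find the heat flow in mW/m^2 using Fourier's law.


q = k * dT / dz * 1000
= 4.0 * 28.1 / 944 * 1000
= 0.119068 * 1000
= 119.0678 mW/m^2

119.0678


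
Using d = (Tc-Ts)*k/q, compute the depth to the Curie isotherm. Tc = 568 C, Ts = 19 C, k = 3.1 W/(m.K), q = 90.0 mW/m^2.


T_Curie - T_surf = 568 - 19 = 549 C
Convert q to W/m^2: 90.0 mW/m^2 = 0.09 W/m^2
d = 549 * 3.1 / 0.09 = 18910.0 m

18910.0


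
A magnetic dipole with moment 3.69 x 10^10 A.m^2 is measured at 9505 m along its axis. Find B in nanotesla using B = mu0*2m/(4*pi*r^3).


m = 3.69 x 10^10 = 36900000000 A.m^2
2m = 73800000000 A.m^2
r^3 = 9505^3 = 858729462625
B = (4pi*10^-7) * 73800000000 / (4*pi * 858729462625) * 1e9
= 92739.815134 / 10791112684815.24 * 1e9
= 8.5941 nT

8.5941


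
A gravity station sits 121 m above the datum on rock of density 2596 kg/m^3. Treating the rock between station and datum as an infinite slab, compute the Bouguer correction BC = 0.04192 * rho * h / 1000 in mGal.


BC = 0.04192 * rho * h / 1000
= 0.04192 * 2596 * 121 / 1000
= 13.1677 mGal

13.1677


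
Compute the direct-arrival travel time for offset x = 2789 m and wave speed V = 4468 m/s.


t = x / V
= 2789 / 4468
= 0.6242 s

0.6242


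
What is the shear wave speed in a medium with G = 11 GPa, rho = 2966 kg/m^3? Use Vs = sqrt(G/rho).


Convert G to Pa: G = 11e9 Pa
Compute G/rho = 11e9 / 2966 = 3708698.584
Vs = sqrt(3708698.584) = 1925.8 m/s

1925.8


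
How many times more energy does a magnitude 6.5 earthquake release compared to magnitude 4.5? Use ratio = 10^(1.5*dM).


M2 - M1 = 6.5 - 4.5 = 2.0
1.5 * 2.0 = 3.0
ratio = 10^3.0 = 1000.0

1000.0


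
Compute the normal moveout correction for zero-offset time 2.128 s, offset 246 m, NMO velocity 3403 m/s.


x/Vnmo = 246/3403 = 0.072289
(x/Vnmo)^2 = 0.005226
t0^2 = 4.528384
sqrt(4.528384 + 0.005226) = 2.129227
dt = 2.129227 - 2.128 = 0.001227

0.001227


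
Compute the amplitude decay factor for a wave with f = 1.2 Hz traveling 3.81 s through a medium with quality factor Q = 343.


pi*f*t/Q = pi*1.2*3.81/343 = 0.041876
A/A0 = exp(-0.041876) = 0.958989

0.958989


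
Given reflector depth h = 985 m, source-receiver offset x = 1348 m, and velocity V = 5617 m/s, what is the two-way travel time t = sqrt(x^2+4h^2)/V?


x^2 + 4h^2 = 1348^2 + 4*985^2 = 1817104 + 3880900 = 5698004
sqrt(5698004) = 2387.0492
t = 2387.0492 / 5617 = 0.425 s

0.425


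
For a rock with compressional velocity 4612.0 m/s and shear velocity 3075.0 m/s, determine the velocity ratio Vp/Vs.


Vp/Vs = 4612.0 / 3075.0
= 1.4998

1.4998


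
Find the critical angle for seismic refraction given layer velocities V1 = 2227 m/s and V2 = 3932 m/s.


V1/V2 = 2227/3932 = 0.566378
theta_c = arcsin(0.566378) = 34.4981 degrees

34.4981


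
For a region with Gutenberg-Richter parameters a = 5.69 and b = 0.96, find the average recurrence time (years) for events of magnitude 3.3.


log10(N) = 5.69 - 0.96*3.3 = 2.522
N = 10^2.522 = 332.659553
T = 1/N = 1/332.659553 = 0.003 years

0.003


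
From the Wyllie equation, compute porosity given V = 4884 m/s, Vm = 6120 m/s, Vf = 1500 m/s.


1/V - 1/Vm = 1/4884 - 1/6120 = 4.135e-05
1/Vf - 1/Vm = 1/1500 - 1/6120 = 0.00050327
phi = 4.135e-05 / 0.00050327 = 0.0822

0.0822


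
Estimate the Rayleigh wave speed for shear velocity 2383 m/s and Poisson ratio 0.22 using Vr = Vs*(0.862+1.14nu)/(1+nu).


Numerator factor = 0.862 + 1.14*0.22 = 1.1128
Denominator = 1 + 0.22 = 1.22
Vr = 2383 * 1.1128 / 1.22 = 2173.61 m/s

2173.61


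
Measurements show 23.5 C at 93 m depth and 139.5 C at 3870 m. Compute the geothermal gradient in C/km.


dT = 139.5 - 23.5 = 116.0 C
dz = 3870 - 93 = 3777 m
gradient = dT/dz * 1000 = 116.0/3777 * 1000 = 30.7122 C/km

30.7122


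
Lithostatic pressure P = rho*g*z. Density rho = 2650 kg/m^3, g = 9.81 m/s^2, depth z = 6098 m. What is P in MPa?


P = rho * g * z / 1e6
= 2650 * 9.81 * 6098 / 1e6
= 158526657.0 / 1e6
= 158.5267 MPa

158.5267


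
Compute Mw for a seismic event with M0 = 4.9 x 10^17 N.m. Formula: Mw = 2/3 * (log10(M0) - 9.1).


log10(M0) = log10(4.9 x 10^17) = 17.6902
Mw = 2/3 * (17.6902 - 9.1)
= 2/3 * 8.5902
= 5.73

5.73


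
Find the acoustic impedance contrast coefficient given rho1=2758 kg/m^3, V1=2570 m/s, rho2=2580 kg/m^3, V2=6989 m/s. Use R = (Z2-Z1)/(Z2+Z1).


Z1 = 2758 * 2570 = 7088060
Z2 = 2580 * 6989 = 18031620
R = (18031620 - 7088060) / (18031620 + 7088060) = 10943560 / 25119680 = 0.4357

0.4357


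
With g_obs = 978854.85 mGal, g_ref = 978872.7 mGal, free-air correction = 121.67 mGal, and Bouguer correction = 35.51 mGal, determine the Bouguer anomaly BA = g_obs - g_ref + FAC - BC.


BA = g_obs - g_ref + FAC - BC
= 978854.85 - 978872.7 + 121.67 - 35.51
= 68.31 mGal

68.31


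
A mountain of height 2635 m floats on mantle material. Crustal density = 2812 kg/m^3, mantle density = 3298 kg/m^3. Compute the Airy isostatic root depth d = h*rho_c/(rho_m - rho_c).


rho_m - rho_c = 3298 - 2812 = 486
d = 2635 * 2812 / 486
= 7409620 / 486
= 15246.13 m

15246.13


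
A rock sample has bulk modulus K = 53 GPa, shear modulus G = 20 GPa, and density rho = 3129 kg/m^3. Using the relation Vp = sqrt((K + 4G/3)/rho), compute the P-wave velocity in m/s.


First compute the effective modulus:
K + 4G/3 = 53e9 + 4*20e9/3 = 79666666666.67 Pa
Then divide by density:
79666666666.67 / 3129 = 25460743.5815 Pa/(kg/m^3)
Take the square root:
Vp = sqrt(25460743.5815) = 5045.86 m/s

5045.86


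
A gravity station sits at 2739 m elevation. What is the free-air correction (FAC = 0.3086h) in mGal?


FAC = 0.3086 * h
= 0.3086 * 2739
= 845.2554 mGal

845.2554


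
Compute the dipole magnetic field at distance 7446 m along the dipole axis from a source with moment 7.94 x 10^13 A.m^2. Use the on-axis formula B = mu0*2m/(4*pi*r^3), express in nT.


m = 7.94 x 10^13 = 79400000000000 A.m^2
2m = 158800000000000 A.m^2
r^3 = 7446^3 = 412827952536
B = (4pi*10^-7) * 158800000000000 / (4*pi * 412827952536) * 1e9
= 199553965.356024 / 5187749051534.45 * 1e9
= 38466.3875 nT

38466.3875


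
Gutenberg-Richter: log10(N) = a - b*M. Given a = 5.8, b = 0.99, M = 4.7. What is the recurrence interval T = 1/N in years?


log10(N) = 5.8 - 0.99*4.7 = 1.147
N = 10^1.147 = 14.028137
T = 1/N = 1/14.028137 = 0.0713 years

0.0713


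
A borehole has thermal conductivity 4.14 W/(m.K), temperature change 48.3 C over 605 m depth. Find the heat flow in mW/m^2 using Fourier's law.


q = k * dT / dz * 1000
= 4.14 * 48.3 / 605 * 1000
= 0.330516 * 1000
= 330.5157 mW/m^2

330.5157


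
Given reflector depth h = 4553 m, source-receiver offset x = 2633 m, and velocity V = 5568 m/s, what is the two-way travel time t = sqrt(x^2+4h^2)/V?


x^2 + 4h^2 = 2633^2 + 4*4553^2 = 6932689 + 82919236 = 89851925
sqrt(89851925) = 9479.0255
t = 9479.0255 / 5568 = 1.7024 s

1.7024


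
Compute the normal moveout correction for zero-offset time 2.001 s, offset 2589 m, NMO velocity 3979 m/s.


x/Vnmo = 2589/3979 = 0.650666
(x/Vnmo)^2 = 0.423366
t0^2 = 4.004001
sqrt(4.004001 + 0.423366) = 2.104131
dt = 2.104131 - 2.001 = 0.103131

0.103131


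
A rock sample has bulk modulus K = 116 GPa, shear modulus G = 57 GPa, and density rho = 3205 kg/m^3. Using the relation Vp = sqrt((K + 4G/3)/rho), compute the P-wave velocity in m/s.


First compute the effective modulus:
K + 4G/3 = 116e9 + 4*57e9/3 = 192000000000.0 Pa
Then divide by density:
192000000000.0 / 3205 = 59906396.2559 Pa/(kg/m^3)
Take the square root:
Vp = sqrt(59906396.2559) = 7739.92 m/s

7739.92


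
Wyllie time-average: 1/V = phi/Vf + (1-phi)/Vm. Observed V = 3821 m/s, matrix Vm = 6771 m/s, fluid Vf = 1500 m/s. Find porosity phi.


1/V - 1/Vm = 1/3821 - 1/6771 = 0.00011402
1/Vf - 1/Vm = 1/1500 - 1/6771 = 0.00051898
phi = 0.00011402 / 0.00051898 = 0.2197

0.2197


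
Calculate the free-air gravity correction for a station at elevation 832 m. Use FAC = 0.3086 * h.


FAC = 0.3086 * h
= 0.3086 * 832
= 256.7552 mGal

256.7552


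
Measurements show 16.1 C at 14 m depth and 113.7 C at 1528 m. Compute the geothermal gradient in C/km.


dT = 113.7 - 16.1 = 97.6 C
dz = 1528 - 14 = 1514 m
gradient = dT/dz * 1000 = 97.6/1514 * 1000 = 64.465 C/km

64.465


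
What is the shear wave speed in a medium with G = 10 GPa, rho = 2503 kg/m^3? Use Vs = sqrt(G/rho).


Convert G to Pa: G = 10e9 Pa
Compute G/rho = 10e9 / 2503 = 3995205.7531
Vs = sqrt(3995205.7531) = 1998.8 m/s

1998.8


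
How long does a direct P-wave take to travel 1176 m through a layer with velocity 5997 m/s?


t = x / V
= 1176 / 5997
= 0.1961 s

0.1961


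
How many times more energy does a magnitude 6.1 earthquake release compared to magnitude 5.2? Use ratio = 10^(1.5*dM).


M2 - M1 = 6.1 - 5.2 = 0.9
1.5 * 0.9 = 1.35
ratio = 10^1.35 = 22.39

22.39


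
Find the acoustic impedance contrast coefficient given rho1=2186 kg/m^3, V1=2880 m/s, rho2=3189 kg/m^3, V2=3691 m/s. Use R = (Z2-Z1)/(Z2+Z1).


Z1 = 2186 * 2880 = 6295680
Z2 = 3189 * 3691 = 11770599
R = (11770599 - 6295680) / (11770599 + 6295680) = 5474919 / 18066279 = 0.303

0.303


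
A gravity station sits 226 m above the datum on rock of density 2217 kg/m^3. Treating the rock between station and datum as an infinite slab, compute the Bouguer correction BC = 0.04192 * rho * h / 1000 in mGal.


BC = 0.04192 * rho * h / 1000
= 0.04192 * 2217 * 226 / 1000
= 21.0037 mGal

21.0037


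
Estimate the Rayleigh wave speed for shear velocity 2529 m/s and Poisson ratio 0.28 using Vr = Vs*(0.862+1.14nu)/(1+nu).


Numerator factor = 0.862 + 1.14*0.28 = 1.1812
Denominator = 1 + 0.28 = 1.28
Vr = 2529 * 1.1812 / 1.28 = 2333.79 m/s

2333.79


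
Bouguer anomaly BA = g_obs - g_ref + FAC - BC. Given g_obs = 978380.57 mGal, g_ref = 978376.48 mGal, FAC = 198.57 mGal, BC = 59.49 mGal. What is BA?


BA = g_obs - g_ref + FAC - BC
= 978380.57 - 978376.48 + 198.57 - 59.49
= 143.17 mGal

143.17


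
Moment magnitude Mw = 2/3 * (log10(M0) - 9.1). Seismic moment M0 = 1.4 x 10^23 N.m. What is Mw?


log10(M0) = log10(1.4 x 10^23) = 23.1461
Mw = 2/3 * (23.1461 - 9.1)
= 2/3 * 14.0461
= 9.36

9.36


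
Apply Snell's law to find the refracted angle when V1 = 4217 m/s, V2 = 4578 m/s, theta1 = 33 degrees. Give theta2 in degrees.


sin(theta1) = sin(33 deg) = 0.544639
sin(theta2) = V2/V1 * sin(theta1) = 4578/4217 * 0.544639 = 0.591263
theta2 = arcsin(0.591263) = 36.2467 degrees

36.2467


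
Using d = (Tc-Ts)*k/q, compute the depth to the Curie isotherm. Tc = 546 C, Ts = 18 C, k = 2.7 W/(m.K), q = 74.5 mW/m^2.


T_Curie - T_surf = 546 - 18 = 528 C
Convert q to W/m^2: 74.5 mW/m^2 = 0.0745 W/m^2
d = 528 * 2.7 / 0.0745 = 19135.57 m

19135.57


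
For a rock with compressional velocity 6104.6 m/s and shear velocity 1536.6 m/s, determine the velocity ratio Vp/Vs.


Vp/Vs = 6104.6 / 1536.6
= 3.9728

3.9728


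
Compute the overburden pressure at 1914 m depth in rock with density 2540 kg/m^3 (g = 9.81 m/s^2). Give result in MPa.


P = rho * g * z / 1e6
= 2540 * 9.81 * 1914 / 1e6
= 47691903.6 / 1e6
= 47.6919 MPa

47.6919


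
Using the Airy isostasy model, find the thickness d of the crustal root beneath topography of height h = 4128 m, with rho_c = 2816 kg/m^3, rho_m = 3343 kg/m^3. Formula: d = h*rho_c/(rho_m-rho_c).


rho_m - rho_c = 3343 - 2816 = 527
d = 4128 * 2816 / 527
= 11624448 / 527
= 22057.78 m

22057.78


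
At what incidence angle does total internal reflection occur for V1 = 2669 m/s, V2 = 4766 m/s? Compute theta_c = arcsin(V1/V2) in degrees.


V1/V2 = 2669/4766 = 0.560008
theta_c = arcsin(0.560008) = 34.0564 degrees

34.0564


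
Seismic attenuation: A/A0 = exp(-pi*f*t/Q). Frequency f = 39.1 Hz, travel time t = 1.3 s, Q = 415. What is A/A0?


pi*f*t/Q = pi*39.1*1.3/415 = 0.384788
A/A0 = exp(-0.384788) = 0.680595

0.680595


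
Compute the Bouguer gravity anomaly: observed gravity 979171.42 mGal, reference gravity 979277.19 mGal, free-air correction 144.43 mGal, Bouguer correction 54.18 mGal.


BA = g_obs - g_ref + FAC - BC
= 979171.42 - 979277.19 + 144.43 - 54.18
= -15.52 mGal

-15.52


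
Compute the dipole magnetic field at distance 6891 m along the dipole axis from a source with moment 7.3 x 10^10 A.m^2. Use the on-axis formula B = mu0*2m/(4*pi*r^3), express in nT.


m = 7.3 x 10^10 = 73000000000 A.m^2
2m = 146000000000 A.m^2
r^3 = 6891^3 = 327225205971
B = (4pi*10^-7) * 146000000000 / (4*pi * 327225205971) * 1e9
= 183469.01097 / 4112033212591.6 * 1e9
= 44.6176 nT

44.6176


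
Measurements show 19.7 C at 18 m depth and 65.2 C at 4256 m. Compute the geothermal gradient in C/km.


dT = 65.2 - 19.7 = 45.5 C
dz = 4256 - 18 = 4238 m
gradient = dT/dz * 1000 = 45.5/4238 * 1000 = 10.7362 C/km

10.7362


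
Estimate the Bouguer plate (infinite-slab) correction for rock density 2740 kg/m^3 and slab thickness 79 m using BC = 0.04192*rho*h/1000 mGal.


BC = 0.04192 * rho * h / 1000
= 0.04192 * 2740 * 79 / 1000
= 9.074 mGal

9.074


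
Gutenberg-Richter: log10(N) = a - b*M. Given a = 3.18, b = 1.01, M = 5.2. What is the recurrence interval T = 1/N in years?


log10(N) = 3.18 - 1.01*5.2 = -2.072
N = 10^-2.072 = 0.008472
T = 1/N = 1/0.008472 = 118.0321 years

118.0321


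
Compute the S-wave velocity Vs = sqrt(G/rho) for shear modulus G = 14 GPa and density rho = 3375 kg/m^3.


Convert G to Pa: G = 14e9 Pa
Compute G/rho = 14e9 / 3375 = 4148148.1481
Vs = sqrt(4148148.1481) = 2036.7 m/s

2036.7


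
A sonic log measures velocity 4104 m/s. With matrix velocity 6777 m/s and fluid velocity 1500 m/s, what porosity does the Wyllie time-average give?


1/V - 1/Vm = 1/4104 - 1/6777 = 9.611e-05
1/Vf - 1/Vm = 1/1500 - 1/6777 = 0.00051911
phi = 9.611e-05 / 0.00051911 = 0.1851

0.1851


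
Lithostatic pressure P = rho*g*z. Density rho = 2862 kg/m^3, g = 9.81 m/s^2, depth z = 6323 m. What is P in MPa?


P = rho * g * z / 1e6
= 2862 * 9.81 * 6323 / 1e6
= 177525939.06 / 1e6
= 177.5259 MPa

177.5259


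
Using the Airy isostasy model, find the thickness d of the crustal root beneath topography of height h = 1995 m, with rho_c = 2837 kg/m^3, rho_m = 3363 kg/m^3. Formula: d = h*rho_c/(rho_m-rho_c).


rho_m - rho_c = 3363 - 2837 = 526
d = 1995 * 2837 / 526
= 5659815 / 526
= 10760.1 m

10760.1


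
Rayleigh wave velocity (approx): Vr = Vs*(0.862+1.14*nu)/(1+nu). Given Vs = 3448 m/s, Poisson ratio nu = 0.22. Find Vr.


Numerator factor = 0.862 + 1.14*0.22 = 1.1128
Denominator = 1 + 0.22 = 1.22
Vr = 3448 * 1.1128 / 1.22 = 3145.03 m/s

3145.03


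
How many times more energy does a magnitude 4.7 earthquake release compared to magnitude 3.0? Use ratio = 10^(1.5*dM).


M2 - M1 = 4.7 - 3.0 = 1.7
1.5 * 1.7 = 2.55
ratio = 10^2.55 = 354.81

354.81


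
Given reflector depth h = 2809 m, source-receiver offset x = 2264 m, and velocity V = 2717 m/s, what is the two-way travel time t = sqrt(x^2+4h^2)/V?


x^2 + 4h^2 = 2264^2 + 4*2809^2 = 5125696 + 31561924 = 36687620
sqrt(36687620) = 6057.0306
t = 6057.0306 / 2717 = 2.2293 s

2.2293


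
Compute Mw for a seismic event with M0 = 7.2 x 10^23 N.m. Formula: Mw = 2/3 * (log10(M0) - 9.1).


log10(M0) = log10(7.2 x 10^23) = 23.8573
Mw = 2/3 * (23.8573 - 9.1)
= 2/3 * 14.7573
= 9.84

9.84


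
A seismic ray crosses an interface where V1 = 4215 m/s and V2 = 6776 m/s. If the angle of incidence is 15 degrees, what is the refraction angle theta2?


sin(theta1) = sin(15 deg) = 0.258819
sin(theta2) = V2/V1 * sin(theta1) = 6776/4215 * 0.258819 = 0.416075
theta2 = arcsin(0.416075) = 24.5871 degrees

24.5871


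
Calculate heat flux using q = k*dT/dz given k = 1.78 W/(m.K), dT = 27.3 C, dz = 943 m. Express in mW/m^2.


q = k * dT / dz * 1000
= 1.78 * 27.3 / 943 * 1000
= 0.051531 * 1000
= 51.5313 mW/m^2

51.5313


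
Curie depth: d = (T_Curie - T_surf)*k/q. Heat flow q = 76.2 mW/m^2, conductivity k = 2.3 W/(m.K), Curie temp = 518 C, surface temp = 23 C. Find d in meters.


T_Curie - T_surf = 518 - 23 = 495 C
Convert q to W/m^2: 76.2 mW/m^2 = 0.0762 W/m^2
d = 495 * 2.3 / 0.0762 = 14940.94 m

14940.94


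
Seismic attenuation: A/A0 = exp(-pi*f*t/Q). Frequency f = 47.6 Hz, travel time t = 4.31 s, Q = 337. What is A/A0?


pi*f*t/Q = pi*47.6*4.31/337 = 1.912512
A/A0 = exp(-1.912512) = 0.147709

0.147709


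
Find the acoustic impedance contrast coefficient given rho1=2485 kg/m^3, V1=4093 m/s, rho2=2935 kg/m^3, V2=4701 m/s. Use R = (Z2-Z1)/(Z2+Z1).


Z1 = 2485 * 4093 = 10171105
Z2 = 2935 * 4701 = 13797435
R = (13797435 - 10171105) / (13797435 + 10171105) = 3626330 / 23968540 = 0.1513

0.1513


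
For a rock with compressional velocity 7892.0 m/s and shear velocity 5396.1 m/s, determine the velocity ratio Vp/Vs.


Vp/Vs = 7892.0 / 5396.1
= 1.4625

1.4625


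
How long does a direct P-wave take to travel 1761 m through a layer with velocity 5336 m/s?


t = x / V
= 1761 / 5336
= 0.33 s

0.33


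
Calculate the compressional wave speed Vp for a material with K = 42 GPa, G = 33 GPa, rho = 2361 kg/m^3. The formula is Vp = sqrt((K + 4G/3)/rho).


First compute the effective modulus:
K + 4G/3 = 42e9 + 4*33e9/3 = 86000000000.0 Pa
Then divide by density:
86000000000.0 / 2361 = 36425243.5409 Pa/(kg/m^3)
Take the square root:
Vp = sqrt(36425243.5409) = 6035.33 m/s

6035.33


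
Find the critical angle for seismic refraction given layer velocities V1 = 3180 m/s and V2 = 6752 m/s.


V1/V2 = 3180/6752 = 0.470972
theta_c = arcsin(0.470972) = 28.0974 degrees

28.0974


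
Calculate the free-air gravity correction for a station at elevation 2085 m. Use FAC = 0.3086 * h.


FAC = 0.3086 * h
= 0.3086 * 2085
= 643.431 mGal

643.431


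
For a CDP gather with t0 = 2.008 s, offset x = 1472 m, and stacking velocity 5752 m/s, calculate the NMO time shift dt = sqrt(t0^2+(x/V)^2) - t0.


x/Vnmo = 1472/5752 = 0.255911
(x/Vnmo)^2 = 0.06549
t0^2 = 4.032064
sqrt(4.032064 + 0.06549) = 2.024242
dt = 2.024242 - 2.008 = 0.016242

0.016242


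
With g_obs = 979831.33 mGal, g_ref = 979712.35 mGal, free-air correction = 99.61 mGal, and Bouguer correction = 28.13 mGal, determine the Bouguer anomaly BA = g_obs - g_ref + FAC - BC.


BA = g_obs - g_ref + FAC - BC
= 979831.33 - 979712.35 + 99.61 - 28.13
= 190.46 mGal

190.46


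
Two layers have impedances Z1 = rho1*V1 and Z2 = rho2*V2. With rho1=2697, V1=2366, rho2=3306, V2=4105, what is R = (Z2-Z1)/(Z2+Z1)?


Z1 = 2697 * 2366 = 6381102
Z2 = 3306 * 4105 = 13571130
R = (13571130 - 6381102) / (13571130 + 6381102) = 7190028 / 19952232 = 0.3604

0.3604


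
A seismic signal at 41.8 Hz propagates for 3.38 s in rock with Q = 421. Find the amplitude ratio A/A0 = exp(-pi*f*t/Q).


pi*f*t/Q = pi*41.8*3.38/421 = 1.054292
A/A0 = exp(-1.054292) = 0.348439

0.348439


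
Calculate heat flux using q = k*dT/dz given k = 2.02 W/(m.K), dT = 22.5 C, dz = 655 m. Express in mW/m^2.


q = k * dT / dz * 1000
= 2.02 * 22.5 / 655 * 1000
= 0.069389 * 1000
= 69.3893 mW/m^2

69.3893


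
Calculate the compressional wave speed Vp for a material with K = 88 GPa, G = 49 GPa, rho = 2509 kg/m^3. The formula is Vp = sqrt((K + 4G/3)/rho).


First compute the effective modulus:
K + 4G/3 = 88e9 + 4*49e9/3 = 153333333333.33 Pa
Then divide by density:
153333333333.33 / 2509 = 61113325.362 Pa/(kg/m^3)
Take the square root:
Vp = sqrt(61113325.362) = 7817.5 m/s

7817.5


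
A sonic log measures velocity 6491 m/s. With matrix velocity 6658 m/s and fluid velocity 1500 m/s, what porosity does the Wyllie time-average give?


1/V - 1/Vm = 1/6491 - 1/6658 = 3.86e-06
1/Vf - 1/Vm = 1/1500 - 1/6658 = 0.00051647
phi = 3.86e-06 / 0.00051647 = 0.0075

0.0075


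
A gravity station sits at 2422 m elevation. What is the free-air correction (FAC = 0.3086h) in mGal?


FAC = 0.3086 * h
= 0.3086 * 2422
= 747.4292 mGal

747.4292


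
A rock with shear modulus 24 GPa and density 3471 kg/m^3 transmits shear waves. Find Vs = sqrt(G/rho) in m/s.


Convert G to Pa: G = 24e9 Pa
Compute G/rho = 24e9 / 3471 = 6914433.8807
Vs = sqrt(6914433.8807) = 2629.53 m/s

2629.53


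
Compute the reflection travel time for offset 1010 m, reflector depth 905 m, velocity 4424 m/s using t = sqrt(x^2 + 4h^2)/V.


x^2 + 4h^2 = 1010^2 + 4*905^2 = 1020100 + 3276100 = 4296200
sqrt(4296200) = 2072.7277
t = 2072.7277 / 4424 = 0.4685 s

0.4685


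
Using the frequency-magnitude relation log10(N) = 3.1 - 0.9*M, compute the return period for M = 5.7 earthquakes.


log10(N) = 3.1 - 0.9*5.7 = -2.03
N = 10^-2.03 = 0.009333
T = 1/N = 1/0.009333 = 107.1519 years

107.1519


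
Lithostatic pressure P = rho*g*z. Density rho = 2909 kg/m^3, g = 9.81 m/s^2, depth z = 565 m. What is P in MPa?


P = rho * g * z / 1e6
= 2909 * 9.81 * 565 / 1e6
= 16123568.85 / 1e6
= 16.1236 MPa

16.1236


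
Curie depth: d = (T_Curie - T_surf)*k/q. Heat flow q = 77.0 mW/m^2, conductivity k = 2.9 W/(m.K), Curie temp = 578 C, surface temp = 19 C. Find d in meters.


T_Curie - T_surf = 578 - 19 = 559 C
Convert q to W/m^2: 77.0 mW/m^2 = 0.077 W/m^2
d = 559 * 2.9 / 0.077 = 21053.25 m

21053.25


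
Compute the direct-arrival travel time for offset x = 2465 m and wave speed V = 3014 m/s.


t = x / V
= 2465 / 3014
= 0.8179 s

0.8179


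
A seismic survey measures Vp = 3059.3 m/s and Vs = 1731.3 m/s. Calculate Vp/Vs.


Vp/Vs = 3059.3 / 1731.3
= 1.7671

1.7671


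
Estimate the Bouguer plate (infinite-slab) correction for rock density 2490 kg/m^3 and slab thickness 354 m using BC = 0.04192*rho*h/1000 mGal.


BC = 0.04192 * rho * h / 1000
= 0.04192 * 2490 * 354 / 1000
= 36.9508 mGal

36.9508


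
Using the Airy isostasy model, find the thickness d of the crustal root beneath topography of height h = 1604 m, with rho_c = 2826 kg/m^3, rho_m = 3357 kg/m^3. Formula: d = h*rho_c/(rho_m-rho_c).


rho_m - rho_c = 3357 - 2826 = 531
d = 1604 * 2826 / 531
= 4532904 / 531
= 8536.54 m

8536.54


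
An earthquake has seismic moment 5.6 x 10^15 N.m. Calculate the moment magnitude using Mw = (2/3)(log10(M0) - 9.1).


log10(M0) = log10(5.6 x 10^15) = 15.7482
Mw = 2/3 * (15.7482 - 9.1)
= 2/3 * 6.6482
= 4.43

4.43


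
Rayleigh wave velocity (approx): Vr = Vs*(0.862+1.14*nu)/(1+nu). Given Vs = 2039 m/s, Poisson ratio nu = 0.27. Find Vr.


Numerator factor = 0.862 + 1.14*0.27 = 1.1698
Denominator = 1 + 0.27 = 1.27
Vr = 2039 * 1.1698 / 1.27 = 1878.13 m/s

1878.13


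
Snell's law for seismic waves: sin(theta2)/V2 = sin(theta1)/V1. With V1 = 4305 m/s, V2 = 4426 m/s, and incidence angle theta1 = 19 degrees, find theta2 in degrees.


sin(theta1) = sin(19 deg) = 0.325568
sin(theta2) = V2/V1 * sin(theta1) = 4426/4305 * 0.325568 = 0.334719
theta2 = arcsin(0.334719) = 19.5554 degrees

19.5554


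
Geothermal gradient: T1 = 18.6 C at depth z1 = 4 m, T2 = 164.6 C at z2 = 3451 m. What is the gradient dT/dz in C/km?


dT = 164.6 - 18.6 = 146.0 C
dz = 3451 - 4 = 3447 m
gradient = dT/dz * 1000 = 146.0/3447 * 1000 = 42.3557 C/km

42.3557


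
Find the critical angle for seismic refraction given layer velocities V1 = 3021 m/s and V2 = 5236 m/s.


V1/V2 = 3021/5236 = 0.576967
theta_c = arcsin(0.576967) = 35.2375 degrees

35.2375


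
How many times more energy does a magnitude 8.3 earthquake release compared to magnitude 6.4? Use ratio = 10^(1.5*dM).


M2 - M1 = 8.3 - 6.4 = 1.9
1.5 * 1.9 = 2.85
ratio = 10^2.85 = 707.95

707.95


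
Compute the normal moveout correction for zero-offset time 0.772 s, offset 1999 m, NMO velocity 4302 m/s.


x/Vnmo = 1999/4302 = 0.464668
(x/Vnmo)^2 = 0.215916
t0^2 = 0.595984
sqrt(0.595984 + 0.215916) = 0.901055
dt = 0.901055 - 0.772 = 0.129055

0.129055


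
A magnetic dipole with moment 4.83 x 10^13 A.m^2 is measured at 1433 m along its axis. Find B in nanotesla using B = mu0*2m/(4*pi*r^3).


m = 4.83 x 10^13 = 48300000000000 A.m^2
2m = 96600000000000 A.m^2
r^3 = 1433^3 = 2942649737
B = (4pi*10^-7) * 96600000000000 / (4*pi * 2942649737) * 1e9
= 121391140.13471 / 36978427183.39 * 1e9
= 3282755.633 nT

3282755.633
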